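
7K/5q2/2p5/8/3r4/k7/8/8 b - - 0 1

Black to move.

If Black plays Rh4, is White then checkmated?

After Rh4: white king on h8; in check: yes, from the black rook on h4.
King squares — g7: attacked by Qf7; h7: attacked by Rh4; g8: attacked by Qf7.
White has no legal moves → checkmate.

yes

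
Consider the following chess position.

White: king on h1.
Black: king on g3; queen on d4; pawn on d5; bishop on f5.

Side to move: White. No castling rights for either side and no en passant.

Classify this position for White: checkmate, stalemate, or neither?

stalemate

White to move; white king on h1.
In check: no.
King squares — g1: attacked by Qd4; g2: attacked by Kg3; h2: attacked by Kg3.
Legal moves for White: none.
Not in check and no legal moves → stalemate.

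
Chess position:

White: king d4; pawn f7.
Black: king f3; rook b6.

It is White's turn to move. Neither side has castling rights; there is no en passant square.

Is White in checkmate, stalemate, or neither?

neither

White to move; white king on d4.
In check: no.
Legal moves for White: Ke5, Kd5, Kc5, Kc4, Kd3, Kc3, f8=Q+, f8=R+, f8=B, f8=N.
White has 10 legal moves and is not in check → neither.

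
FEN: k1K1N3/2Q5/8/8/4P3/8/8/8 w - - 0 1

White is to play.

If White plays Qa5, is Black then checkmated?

After Qa5: black king on a8; in check: yes, from the white queen on a5.
King squares — a7: attacked by Qa5; b7: attacked by Kc8; b8: attacked by Kc8.
Black has no legal moves → checkmate.

yes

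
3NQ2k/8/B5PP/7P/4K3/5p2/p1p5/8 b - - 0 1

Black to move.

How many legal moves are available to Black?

Black to move; king on h8.
In check: yes, from the white queen on e8.
Legal moves: none.
Count: 0.

0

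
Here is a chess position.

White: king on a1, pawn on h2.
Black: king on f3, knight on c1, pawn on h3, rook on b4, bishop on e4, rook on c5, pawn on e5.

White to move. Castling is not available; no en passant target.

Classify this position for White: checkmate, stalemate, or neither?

stalemate

White to move; white king on a1.
In check: no.
King squares — b1: attacked by Rb4; a2: attacked by Nc1; b2: attacked by Rb4.
Legal moves for White: none.
Not in check and no legal moves → stalemate.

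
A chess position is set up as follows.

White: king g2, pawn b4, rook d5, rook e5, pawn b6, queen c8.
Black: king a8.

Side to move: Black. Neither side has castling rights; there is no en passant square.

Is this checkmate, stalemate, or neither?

Black to move; black king on a8.
In check: yes, from the white queen on c8.
King squares — a7: attacked by Pb6; b7: attacked by Qc8; b8: attacked by Qc8.
Legal moves for Black: none.
In check with no legal moves → checkmate.

checkmate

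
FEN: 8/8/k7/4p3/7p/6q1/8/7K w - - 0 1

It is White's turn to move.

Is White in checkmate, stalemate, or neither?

White to move; white king on h1.
In check: no.
King squares — g1: attacked by Qg3; g2: attacked by Qg3; h2: attacked by Qg3.
Legal moves for White: none.
Not in check and no legal moves → stalemate.

stalemate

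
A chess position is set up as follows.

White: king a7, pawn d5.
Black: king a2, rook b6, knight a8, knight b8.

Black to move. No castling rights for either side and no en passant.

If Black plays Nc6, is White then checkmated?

After Nc6: white king on a7; in check: yes, from the black knight on c6.
White has 2 legal replies: Kxa8, dxc6.
In check but a legal move exists → not checkmate.

no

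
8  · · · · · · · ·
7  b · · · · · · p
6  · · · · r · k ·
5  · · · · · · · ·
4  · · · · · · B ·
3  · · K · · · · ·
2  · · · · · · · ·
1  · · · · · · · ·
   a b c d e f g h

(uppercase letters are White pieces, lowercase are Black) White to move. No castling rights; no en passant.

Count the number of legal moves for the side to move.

14

White to move; king on c3.
In check: no.
Legal moves: Bxe6, Bh5+, Bf5+, Bh3, Bf3, Be2, Bd1, Kc4, Kb4, Kd3, Kb3, Kd2, Kc2, Kb2.
Count: 14.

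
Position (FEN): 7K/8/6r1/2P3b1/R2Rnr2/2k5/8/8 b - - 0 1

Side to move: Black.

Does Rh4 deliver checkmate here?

After Rh4: white king on h8; in check: yes, from the black rook on h4.
King squares — g7: attacked by Rg6; h7: attacked by Rh4; g8: attacked by Rg6.
White has no legal moves → checkmate.

yes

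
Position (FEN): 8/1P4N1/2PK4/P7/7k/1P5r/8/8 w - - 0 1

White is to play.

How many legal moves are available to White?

18

White to move; king on d6.
In check: no.
Legal moves: Ne8, Ne6, Nh5, Nf5+, Ke7, Kd7, Kc7, Ke6, Ke5, Kd5, Kc5, b8=Q, b8=R, b8=B, b8=N, c7, a6, b4.
Count: 18.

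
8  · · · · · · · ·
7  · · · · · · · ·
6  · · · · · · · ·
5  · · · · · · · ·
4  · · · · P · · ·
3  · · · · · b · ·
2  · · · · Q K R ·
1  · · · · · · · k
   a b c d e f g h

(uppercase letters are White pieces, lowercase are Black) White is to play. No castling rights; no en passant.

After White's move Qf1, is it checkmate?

yes

After Qf1: black king on h1; in check: yes, from the white queen on f1.
King squares — g1: attacked by Qf1; g2: attacked by Qf1; h2: attacked by Rg2.
Black has no legal moves → checkmate.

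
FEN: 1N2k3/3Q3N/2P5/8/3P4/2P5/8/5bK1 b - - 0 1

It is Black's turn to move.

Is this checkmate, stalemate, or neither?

Black to move; black king on e8.
In check: yes, from the white queen on d7.
King squares — d7: attacked by Pc6; e7: attacked by Qd7; f7: attacked by Qd7; d8: attacked by Qd7; f8: attacked by Nh7.
Legal moves for Black: none.
In check with no legal moves → checkmate.

checkmate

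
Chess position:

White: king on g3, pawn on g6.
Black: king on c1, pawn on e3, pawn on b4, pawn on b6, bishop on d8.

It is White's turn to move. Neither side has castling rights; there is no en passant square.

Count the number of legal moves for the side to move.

White to move; king on g3.
In check: no.
Legal moves: Kg4, Kf4, Kh3, Kf3, Kh2, Kg2, g7.
Count: 7.

7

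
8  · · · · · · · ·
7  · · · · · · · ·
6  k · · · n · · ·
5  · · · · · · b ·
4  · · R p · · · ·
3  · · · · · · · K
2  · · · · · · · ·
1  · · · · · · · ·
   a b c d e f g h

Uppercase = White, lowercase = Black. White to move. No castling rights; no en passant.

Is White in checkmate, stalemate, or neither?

neither

White to move; white king on h3.
In check: no.
Legal moves for White: Rc8, Rc7, Rc6+, Rc5, Rxd4, Rb4, Ra4+, Rc3, Rc2, Rc1, Kg4, Kg3, Kh2, Kg2.
White has 14 legal moves and is not in check → neither.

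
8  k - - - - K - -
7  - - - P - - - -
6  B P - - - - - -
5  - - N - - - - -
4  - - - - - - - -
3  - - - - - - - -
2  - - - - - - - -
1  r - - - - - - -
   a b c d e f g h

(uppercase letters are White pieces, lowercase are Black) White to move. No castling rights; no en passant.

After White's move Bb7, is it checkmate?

no

After Bb7: black king on a8; in check: yes, from the white bishop on b7.
Black has 1 legal reply: Kb8.
In check but a legal move exists → not checkmate.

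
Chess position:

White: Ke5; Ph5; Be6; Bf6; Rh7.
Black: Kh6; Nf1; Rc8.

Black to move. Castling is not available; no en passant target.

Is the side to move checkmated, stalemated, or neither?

Black to move; black king on h6.
In check: yes, from the white rook on h7.
Legal moves for Black: Kxh7.
Black is in check but has 1 legal move → neither.

neither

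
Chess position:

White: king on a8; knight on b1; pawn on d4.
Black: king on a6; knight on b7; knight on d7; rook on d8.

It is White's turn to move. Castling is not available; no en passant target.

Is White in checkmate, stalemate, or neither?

checkmate

White to move; white king on a8.
In check: yes, from the black rook on d8.
King squares — a7: attacked by Ka6; b7: attacked by Ka6; b8: attacked by Nd7.
Legal moves for White: none.
In check with no legal moves → checkmate.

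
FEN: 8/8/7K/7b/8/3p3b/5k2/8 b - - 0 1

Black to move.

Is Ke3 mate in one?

no

After Ke3: white king on h6; in check: no.
White is not in check, so this cannot be checkmate.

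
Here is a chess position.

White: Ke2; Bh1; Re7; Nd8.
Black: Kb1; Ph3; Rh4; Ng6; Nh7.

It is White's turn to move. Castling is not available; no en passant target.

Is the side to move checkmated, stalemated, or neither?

White to move; white king on e2.
In check: no.
Legal moves for White include: Nf7, Nb7, Ne6, Nc6, Re8, Rxh7, Rg7, Rf7, Rd7, Rc7, Rb7+, Ra7, Re6, Re5, Re4, Re3, Kf3, Ke3, ... (list truncated; more exist).
White has legal moves and is not in check → neither.

neither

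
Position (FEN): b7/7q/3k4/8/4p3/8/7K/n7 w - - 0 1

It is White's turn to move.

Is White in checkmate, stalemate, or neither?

White to move; white king on h2.
In check: yes, from the black queen on h7.
King squares — g1: available; h1: attacked by Qh7; g2: available; g3: available; h3: attacked by Qh7.
Legal moves for White: Kg3, Kg2, Kg1.
White is in check but has 3 legal moves → neither.

neither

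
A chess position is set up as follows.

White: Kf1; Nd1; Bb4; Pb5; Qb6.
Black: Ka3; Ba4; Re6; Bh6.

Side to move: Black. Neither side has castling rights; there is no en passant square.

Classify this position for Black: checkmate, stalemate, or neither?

neither

Black to move; black king on a3.
In check: yes, from the white bishop on b4.
Legal moves for Black: Kxb4, Kb3, Ka2.
Black is in check but has 3 legal moves → neither.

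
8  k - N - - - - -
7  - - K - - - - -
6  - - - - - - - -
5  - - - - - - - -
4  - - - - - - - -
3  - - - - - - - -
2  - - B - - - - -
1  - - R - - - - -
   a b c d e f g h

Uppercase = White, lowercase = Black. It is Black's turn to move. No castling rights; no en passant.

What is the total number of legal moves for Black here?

Black to move; king on a8.
In check: no.
Legal moves: none.
Count: 0.

0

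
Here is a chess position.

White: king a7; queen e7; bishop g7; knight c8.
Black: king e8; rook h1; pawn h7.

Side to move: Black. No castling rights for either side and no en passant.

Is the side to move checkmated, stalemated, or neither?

checkmate

Black to move; black king on e8.
In check: yes, from the white queen on e7.
King squares — d7: attacked by Qe7; e7: attacked by Nc8; f7: attacked by Qe7; d8: attacked by Qe7; f8: attacked by Qe7.
Legal moves for Black: none.
In check with no legal moves → checkmate.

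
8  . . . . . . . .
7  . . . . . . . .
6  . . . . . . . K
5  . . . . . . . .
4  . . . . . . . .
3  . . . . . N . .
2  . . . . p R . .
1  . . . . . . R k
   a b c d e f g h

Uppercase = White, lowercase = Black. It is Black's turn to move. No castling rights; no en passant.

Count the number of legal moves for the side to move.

0

Black to move; king on h1.
In check: yes, from the white rook on g1.
Legal moves: none.
Count: 0.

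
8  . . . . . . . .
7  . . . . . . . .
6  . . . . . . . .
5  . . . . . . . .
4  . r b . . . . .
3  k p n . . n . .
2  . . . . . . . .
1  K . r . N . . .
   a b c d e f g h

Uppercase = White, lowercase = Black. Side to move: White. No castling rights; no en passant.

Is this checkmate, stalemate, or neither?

White to move; white king on a1.
In check: yes, from the black rook on c1.
King squares — b1: attacked by Rc1; a2: attacked by Ka3; b2: attacked by Ka3.
Legal moves for White: none.
In check with no legal moves → checkmate.

checkmate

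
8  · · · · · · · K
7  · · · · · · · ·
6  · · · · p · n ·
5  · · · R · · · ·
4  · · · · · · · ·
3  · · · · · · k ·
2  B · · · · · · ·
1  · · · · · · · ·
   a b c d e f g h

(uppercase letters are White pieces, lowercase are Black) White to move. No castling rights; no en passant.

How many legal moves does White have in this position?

White to move; king on h8.
In check: yes, from the black knight on g6.
Legal moves: Kg8, Kh7, Kg7.
Count: 3.

3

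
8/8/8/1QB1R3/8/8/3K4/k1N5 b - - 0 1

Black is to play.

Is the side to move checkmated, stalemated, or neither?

stalemate

Black to move; black king on a1.
In check: no.
King squares — b1: attacked by Qb5; a2: attacked by Nc1; b2: attacked by Qb5.
Legal moves for Black: none.
Not in check and no legal moves → stalemate.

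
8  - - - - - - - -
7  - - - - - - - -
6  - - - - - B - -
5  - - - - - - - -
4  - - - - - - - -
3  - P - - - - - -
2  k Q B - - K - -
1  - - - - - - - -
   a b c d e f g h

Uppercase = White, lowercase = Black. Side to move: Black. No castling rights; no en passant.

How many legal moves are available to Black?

Black to move; king on a2.
In check: yes, from the white queen on b2.
Legal moves: none.
Count: 0.

0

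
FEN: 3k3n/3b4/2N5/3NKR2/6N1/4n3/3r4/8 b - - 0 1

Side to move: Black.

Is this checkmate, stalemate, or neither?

Black to move; black king on d8.
In check: yes, from the white knight on c6.
King squares — c7: attacked by Nd5; d7: own bishop; e7: attacked by Nd5; c8: available; e8: available.
Legal moves for Black: Ke8, Kc8, Bxc6.
Black is in check but has 3 legal moves → neither.

neither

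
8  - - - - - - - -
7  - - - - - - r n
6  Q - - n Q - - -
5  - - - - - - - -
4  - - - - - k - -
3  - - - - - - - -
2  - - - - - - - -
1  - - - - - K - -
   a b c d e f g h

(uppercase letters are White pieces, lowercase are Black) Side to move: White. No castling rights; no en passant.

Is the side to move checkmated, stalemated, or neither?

White to move; white king on f1.
In check: no.
Legal moves for White include: Qg8, Qe8, Qec8, Qf7+, Qe7, Qd7, Qh6+, Qg6, Qf6+, Qexd6+, Qf5+, Qe5+, Qd5, Qg4+, Qe4+, Qec4+, Qh3, Qe3+, ... (list truncated; more exist).
White has legal moves and is not in check → neither.

neither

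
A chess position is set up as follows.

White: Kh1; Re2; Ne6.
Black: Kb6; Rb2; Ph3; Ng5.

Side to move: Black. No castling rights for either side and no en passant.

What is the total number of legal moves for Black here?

Black to move; king on b6.
In check: no.
Legal moves: Kb7, Ka7, Kc6, Ka6, Kb5, Ka5, Nh7, Nf7, Nxe6, Ne4, Nf3, Rb5, Rb4, Rb3, Rxe2, Rd2, Rc2, Ra2, Rb1+, h2.
Count: 20.

20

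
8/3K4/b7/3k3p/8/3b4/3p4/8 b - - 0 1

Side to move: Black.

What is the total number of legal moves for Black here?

Black to move; king on d5.
In check: no.
Legal moves: Bc8+, Bb7, Bab5+, Bac4, Ke5, Kc5, Ke4, Kd4, Kc4, Bh7, Bg6, Bf5+, Bdb5+, Be4, Bdc4, Be2, Bc2, Bf1, Bb1, h4, d1=Q, d1=R, d1=B, d1=N.
Count: 24.

24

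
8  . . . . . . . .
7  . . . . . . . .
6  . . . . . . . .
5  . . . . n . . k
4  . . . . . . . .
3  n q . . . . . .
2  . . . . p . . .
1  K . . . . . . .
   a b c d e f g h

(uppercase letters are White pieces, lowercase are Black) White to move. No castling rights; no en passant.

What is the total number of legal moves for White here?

White to move; king on a1.
In check: no.
Legal moves: none.
Count: 0.

0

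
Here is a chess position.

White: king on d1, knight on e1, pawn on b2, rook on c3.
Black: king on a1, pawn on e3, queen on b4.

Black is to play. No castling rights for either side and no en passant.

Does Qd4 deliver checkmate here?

no

After Qd4: white king on d1; in check: yes, from the black queen on d4.
White has 5 legal replies: Ke2, Kc2, Kc1, Rd3, Nd3.
In check but a legal move exists → not checkmate.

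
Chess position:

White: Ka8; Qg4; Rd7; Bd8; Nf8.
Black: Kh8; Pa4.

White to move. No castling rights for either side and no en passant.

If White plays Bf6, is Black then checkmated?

yes

After Bf6: black king on h8; in check: yes, from the white bishop on f6.
King squares — g7: attacked by Qg4; h7: attacked by Rd7; g8: attacked by Qg4.
Black has no legal moves → checkmate.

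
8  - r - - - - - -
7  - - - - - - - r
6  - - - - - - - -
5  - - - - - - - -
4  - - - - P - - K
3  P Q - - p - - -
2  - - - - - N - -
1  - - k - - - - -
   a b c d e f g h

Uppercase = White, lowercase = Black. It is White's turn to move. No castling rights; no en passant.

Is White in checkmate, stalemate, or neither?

neither

White to move; white king on h4.
In check: yes, from the black rook on h7.
Legal moves for White: Kg5, Kg4, Kg3.
White is in check but has 3 legal moves → neither.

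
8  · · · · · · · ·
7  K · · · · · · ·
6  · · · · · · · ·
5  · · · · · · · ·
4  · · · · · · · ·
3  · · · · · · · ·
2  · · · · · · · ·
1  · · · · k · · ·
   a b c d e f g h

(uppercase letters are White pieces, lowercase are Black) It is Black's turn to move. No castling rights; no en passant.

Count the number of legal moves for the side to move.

Black to move; king on e1.
In check: no.
Legal moves: Kf2, Ke2, Kd2, Kf1, Kd1.
Count: 5.

5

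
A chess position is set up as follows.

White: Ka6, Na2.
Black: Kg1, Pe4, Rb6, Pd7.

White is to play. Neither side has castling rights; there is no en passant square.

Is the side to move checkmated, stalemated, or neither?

neither

White to move; white king on a6.
In check: yes, from the black rook on b6.
Legal moves for White: Ka7, Kxb6, Ka5.
White is in check but has 3 legal moves → neither.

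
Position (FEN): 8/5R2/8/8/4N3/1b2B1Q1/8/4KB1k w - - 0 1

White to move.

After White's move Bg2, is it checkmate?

yes

After Bg2: black king on h1; in check: yes, from the white bishop on g2.
King squares — g1: attacked by Be3; g2: attacked by Qg3; h2: attacked by Qg3.
Black has no legal moves → checkmate.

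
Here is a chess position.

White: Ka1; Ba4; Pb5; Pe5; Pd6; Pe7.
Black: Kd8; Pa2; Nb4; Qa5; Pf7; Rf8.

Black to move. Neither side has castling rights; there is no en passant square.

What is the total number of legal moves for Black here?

Black to move; king on d8.
In check: yes, from the white pawn on e7.
Legal moves: Ke8, Kc8, Kd7.
Count: 3.

3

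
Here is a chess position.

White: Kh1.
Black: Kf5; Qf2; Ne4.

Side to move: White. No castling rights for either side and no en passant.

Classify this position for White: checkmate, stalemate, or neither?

White to move; white king on h1.
In check: no.
King squares — g1: attacked by Qf2; g2: attacked by Qf2; h2: attacked by Qf2.
Legal moves for White: none.
Not in check and no legal moves → stalemate.

stalemate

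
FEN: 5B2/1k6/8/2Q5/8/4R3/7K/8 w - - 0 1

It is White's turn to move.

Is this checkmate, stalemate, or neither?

neither

White to move; white king on h2.
In check: no.
Legal moves for White include: Bg7, Be7, Bh6, Bd6, Qc8+, Qe7+, Qc7+, Qa7+, Qd6, Qc6+, Qb6+, Qh5, Qg5, Qf5, Qe5, Qd5+, Qb5+, Qa5, ... (list truncated; more exist).
White has legal moves and is not in check → neither.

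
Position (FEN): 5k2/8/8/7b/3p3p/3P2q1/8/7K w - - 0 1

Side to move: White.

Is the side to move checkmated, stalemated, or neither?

stalemate

White to move; white king on h1.
In check: no.
King squares — g1: attacked by Qg3; g2: attacked by Qg3; h2: attacked by Qg3.
Legal moves for White: none.
Not in check and no legal moves → stalemate.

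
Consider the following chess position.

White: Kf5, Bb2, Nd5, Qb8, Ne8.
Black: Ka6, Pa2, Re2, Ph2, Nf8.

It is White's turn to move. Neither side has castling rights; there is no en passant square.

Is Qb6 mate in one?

yes

After Qb6: black king on a6; in check: yes, from the white queen on b6.
King squares — a5: attacked by Qb6; b5: attacked by Qb6; b6: attacked by Nd5; a7: attacked by Qb6; b7: attacked by Qb6.
Black has no legal moves → checkmate.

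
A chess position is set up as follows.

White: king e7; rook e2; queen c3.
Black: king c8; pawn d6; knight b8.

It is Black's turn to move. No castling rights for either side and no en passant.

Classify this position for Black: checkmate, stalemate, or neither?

Black to move; black king on c8.
In check: yes, from the white queen on c3.
King squares — b7: available; c7: attacked by Qc3; d7: attacked by Ke7; b8: own knight; d8: attacked by Ke7.
Legal moves for Black: Kb7, Nc6+.
Black is in check but has 2 legal moves → neither.

neither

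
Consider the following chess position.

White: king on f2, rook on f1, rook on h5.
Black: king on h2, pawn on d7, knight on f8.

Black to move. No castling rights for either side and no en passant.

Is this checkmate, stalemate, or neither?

Black to move; black king on h2.
In check: yes, from the white rook on h5.
King squares — g1: attacked by Rf1; h1: attacked by Rf1; g2: attacked by Kf2; g3: attacked by Kf2; h3: attacked by Rh5.
Legal moves for Black: none.
In check with no legal moves → checkmate.

checkmate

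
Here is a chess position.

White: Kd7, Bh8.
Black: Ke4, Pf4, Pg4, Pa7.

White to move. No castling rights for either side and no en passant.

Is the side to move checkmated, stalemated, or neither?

neither

White to move; white king on d7.
In check: no.
Legal moves for White: Bg7, Bf6, Be5, Bd4, Bc3, Bb2, Ba1, Ke8, Kd8, Kc8, Ke7, Kc7, Ke6, Kd6, Kc6.
White has 15 legal moves and is not in check → neither.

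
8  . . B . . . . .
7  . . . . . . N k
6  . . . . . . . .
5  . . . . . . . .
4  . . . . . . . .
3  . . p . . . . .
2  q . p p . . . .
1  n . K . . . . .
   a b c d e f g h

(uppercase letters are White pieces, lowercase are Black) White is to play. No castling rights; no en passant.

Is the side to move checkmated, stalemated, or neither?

checkmate

White to move; white king on c1.
In check: yes, from the black pawn on d2.
King squares — b1: attacked by Qa2; d1: attacked by Pc2; b2: attacked by Qa2; c2: attacked by Na1; d2: attacked by Pc3.
Legal moves for White: none.
In check with no legal moves → checkmate.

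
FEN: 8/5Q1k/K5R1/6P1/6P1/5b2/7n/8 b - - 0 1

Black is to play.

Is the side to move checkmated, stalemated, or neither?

Black to move; black king on h7.
In check: yes, from the white queen on f7.
King squares — g6: attacked by Qf7; h6: attacked by Pg5; g7: attacked by Rg6; g8: attacked by Rg6; h8: available.
Legal moves for Black: Kh8.
Black is in check but has 1 legal move → neither.

neither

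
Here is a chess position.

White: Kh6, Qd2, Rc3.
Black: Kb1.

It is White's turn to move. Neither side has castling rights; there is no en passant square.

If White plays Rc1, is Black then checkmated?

yes

After Rc1: black king on b1; in check: yes, from the white rook on c1.
King squares — a1: attacked by Rc1; c1: attacked by Qd2; a2: attacked by Qd2; b2: attacked by Qd2; c2: attacked by Rc1.
Black has no legal moves → checkmate.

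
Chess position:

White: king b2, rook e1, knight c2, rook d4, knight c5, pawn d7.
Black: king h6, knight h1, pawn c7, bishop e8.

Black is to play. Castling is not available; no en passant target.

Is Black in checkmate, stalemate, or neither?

Black to move; black king on h6.
In check: no.
Legal moves for Black: Bf7, Bxd7, Bg6, Bh5, Kh7, Kg7, Kg6, Kh5, Kg5, Ng3, Nf2, c6.
Black has 12 legal moves and is not in check → neither.

neither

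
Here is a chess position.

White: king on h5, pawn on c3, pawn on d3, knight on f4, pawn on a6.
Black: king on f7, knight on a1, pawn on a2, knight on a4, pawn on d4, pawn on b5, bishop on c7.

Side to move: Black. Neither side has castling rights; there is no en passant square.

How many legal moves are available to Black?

21

Black to move; king on f7.
In check: no.
Legal moves: Kg8, Kf8, Ke8, Kg7, Ke7, Kf6, Bd8, Bb8, Bd6, Bb6, Be5, Ba5, Bxf4, Nb6, Nc5, Nxc3, Nb2, Nb3, Nc2, dxc3, b4.
Count: 21.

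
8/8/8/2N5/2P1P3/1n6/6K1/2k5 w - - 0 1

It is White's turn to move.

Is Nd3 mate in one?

no

After Nd3: black king on c1; in check: yes, from the white knight on d3.
Black has 4 legal replies: Kd2, Kc2, Kd1, Kb1.
In check but a legal move exists → not checkmate.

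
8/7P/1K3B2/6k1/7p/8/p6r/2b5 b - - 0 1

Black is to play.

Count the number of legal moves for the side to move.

7

Black to move; king on g5.
In check: yes, from the white bishop on f6.
Legal moves: Kh6, Kg6, Kxf6, Kh5, Kf5, Kg4, Kf4.
Count: 7.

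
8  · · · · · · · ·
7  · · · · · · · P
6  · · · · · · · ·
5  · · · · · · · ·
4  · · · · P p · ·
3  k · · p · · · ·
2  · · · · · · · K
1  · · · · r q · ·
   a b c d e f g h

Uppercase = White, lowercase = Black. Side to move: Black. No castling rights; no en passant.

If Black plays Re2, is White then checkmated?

After Re2: white king on h2; in check: yes, from the black rook on e2.
King squares — g1: attacked by Qf1; h1: attacked by Qf1; g2: attacked by Qf1; g3: attacked by Pf4; h3: attacked by Qf1.
White has no legal moves → checkmate.

yes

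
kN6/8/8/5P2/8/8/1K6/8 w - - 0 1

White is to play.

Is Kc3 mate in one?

no

After Kc3: black king on a8; in check: no.
Black is not in check, so this cannot be checkmate.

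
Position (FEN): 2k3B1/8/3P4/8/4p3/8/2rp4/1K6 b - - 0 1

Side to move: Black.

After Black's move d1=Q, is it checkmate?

After d1=Q: white king on b1; in check: yes, from the black queen on d1.
King squares — a1: attacked by Qd1; c1: attacked by Qd1; a2: attacked by Rc2; b2: attacked by Rc2; c2: attacked by Qd1.
White has no legal moves → checkmate.

yes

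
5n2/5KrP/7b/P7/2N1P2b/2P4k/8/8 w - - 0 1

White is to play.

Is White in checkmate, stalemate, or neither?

neither

White to move; white king on f7.
In check: yes, from the black rook on g7.
King squares — e6: attacked by Nf8; f6: attacked by Bh4; g6: attacked by Rg7; e7: attacked by Bh4; g7: attacked by Bh6; e8: available; f8: available; g8: attacked by Rg7.
Legal moves for White: Kxf8, Ke8.
White is in check but has 2 legal moves → neither.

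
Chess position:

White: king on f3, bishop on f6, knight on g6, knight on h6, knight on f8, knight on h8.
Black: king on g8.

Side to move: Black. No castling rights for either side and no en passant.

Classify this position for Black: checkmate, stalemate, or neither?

checkmate

Black to move; black king on g8.
In check: yes, from the white knight on h6.
King squares — f7: attacked by Nh6; g7: attacked by Bf6; h7: attacked by Nf8; f8: attacked by Ng6; h8: attacked by Bf6.
Legal moves for Black: none.
In check with no legal moves → checkmate.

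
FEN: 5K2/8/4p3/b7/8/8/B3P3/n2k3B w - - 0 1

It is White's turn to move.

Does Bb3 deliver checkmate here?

no

After Bb3: black king on d1; in check: yes, from the white bishop on b3.
Black has 6 legal replies: Kxe2, Kd2, Ke1, Kc1, Nxb3, Nc2.
In check but a legal move exists → not checkmate.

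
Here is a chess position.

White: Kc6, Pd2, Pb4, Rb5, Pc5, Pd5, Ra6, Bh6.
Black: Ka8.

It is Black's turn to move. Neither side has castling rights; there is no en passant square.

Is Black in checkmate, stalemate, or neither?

checkmate

Black to move; black king on a8.
In check: yes, from the white rook on a6.
King squares — a7: attacked by Ra6; b7: attacked by Rb5; b8: attacked by Rb5.
Legal moves for Black: none.
In check with no legal moves → checkmate.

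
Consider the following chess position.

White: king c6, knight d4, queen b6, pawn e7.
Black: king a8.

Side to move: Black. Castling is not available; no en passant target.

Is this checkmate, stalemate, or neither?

stalemate

Black to move; black king on a8.
In check: no.
King squares — a7: attacked by Qb6; b7: attacked by Qb6; b8: attacked by Qb6.
Legal moves for Black: none.
Not in check and no legal moves → stalemate.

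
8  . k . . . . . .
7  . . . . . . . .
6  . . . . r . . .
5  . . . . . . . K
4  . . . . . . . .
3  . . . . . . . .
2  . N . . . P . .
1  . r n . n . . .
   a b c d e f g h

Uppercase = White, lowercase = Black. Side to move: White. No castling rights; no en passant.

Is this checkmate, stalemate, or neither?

neither

White to move; white king on h5.
In check: no.
Legal moves for White: Kg5, Kh4, Kg4, Nc4, Na4, Nd3, Nd1, f3, f4.
White has 9 legal moves and is not in check → neither.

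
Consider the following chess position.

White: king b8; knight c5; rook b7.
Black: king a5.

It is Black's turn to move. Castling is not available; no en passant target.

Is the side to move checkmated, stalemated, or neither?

Black to move; black king on a5.
In check: no.
King squares — a4: attacked by Nc5; b4: attacked by Rb7; b5: attacked by Rb7; a6: attacked by Nc5; b6: attacked by Rb7.
Legal moves for Black: none.
Not in check and no legal moves → stalemate.

stalemate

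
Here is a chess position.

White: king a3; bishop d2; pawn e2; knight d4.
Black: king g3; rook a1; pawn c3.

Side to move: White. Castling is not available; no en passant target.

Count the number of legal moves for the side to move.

White to move; king on a3.
In check: yes, from the black rook on a1.
Legal moves: Kb4, Kb3.
Count: 2.

2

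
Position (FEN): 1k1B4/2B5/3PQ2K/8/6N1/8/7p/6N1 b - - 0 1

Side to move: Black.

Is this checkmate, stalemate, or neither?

Black to move; black king on b8.
In check: yes, from the white bishop on c7.
Legal moves for Black: Ka8, Kb7, Ka7.
Black is in check but has 3 legal moves → neither.

neither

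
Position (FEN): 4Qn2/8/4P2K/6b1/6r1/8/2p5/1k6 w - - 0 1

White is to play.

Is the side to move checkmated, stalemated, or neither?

White to move; white king on h6.
In check: yes, from the black bishop on g5.
Legal moves for White: Kg7, Kh5.
White is in check but has 2 legal moves → neither.

neither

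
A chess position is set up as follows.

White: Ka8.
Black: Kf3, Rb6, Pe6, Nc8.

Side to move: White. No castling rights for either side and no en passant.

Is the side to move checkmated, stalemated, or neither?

stalemate

White to move; white king on a8.
In check: no.
King squares — a7: attacked by Nc8; b7: attacked by Rb6; b8: attacked by Rb6.
Legal moves for White: none.
Not in check and no legal moves → stalemate.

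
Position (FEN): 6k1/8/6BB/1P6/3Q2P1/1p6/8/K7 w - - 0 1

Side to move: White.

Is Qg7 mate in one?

After Qg7: black king on g8; in check: yes, from the white queen on g7.
King squares — f7: attacked by Bg6; g7: attacked by Bh6; h7: attacked by Bg6; f8: attacked by Qg7; h8: attacked by Qg7.
Black has no legal moves → checkmate.

yes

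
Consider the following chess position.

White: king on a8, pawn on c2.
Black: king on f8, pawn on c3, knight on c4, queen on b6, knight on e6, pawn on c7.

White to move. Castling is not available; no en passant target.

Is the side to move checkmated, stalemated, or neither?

stalemate

White to move; white king on a8.
In check: no.
King squares — a7: attacked by Qb6; b7: attacked by Qb6; b8: attacked by Qb6.
Legal moves for White: none.
Not in check and no legal moves → stalemate.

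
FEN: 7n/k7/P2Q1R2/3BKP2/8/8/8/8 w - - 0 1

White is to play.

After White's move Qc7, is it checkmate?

yes

After Qc7: black king on a7; in check: yes, from the white queen on c7.
King squares — a6: attacked by Rf6; b6: attacked by Rf6; b7: attacked by Bd5; a8: attacked by Bd5; b8: attacked by Qc7.
Black has no legal moves → checkmate.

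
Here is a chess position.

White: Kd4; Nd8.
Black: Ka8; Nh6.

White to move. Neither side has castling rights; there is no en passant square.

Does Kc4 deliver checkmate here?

no

After Kc4: black king on a8; in check: no.
Black is not in check, so this cannot be checkmate.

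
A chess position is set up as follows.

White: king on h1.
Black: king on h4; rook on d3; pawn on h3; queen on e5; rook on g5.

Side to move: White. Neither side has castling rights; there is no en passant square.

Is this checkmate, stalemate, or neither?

stalemate

White to move; white king on h1.
In check: no.
King squares — g1: attacked by Rg5; g2: attacked by Ph3; h2: attacked by Qe5.
Legal moves for White: none.
Not in check and no legal moves → stalemate.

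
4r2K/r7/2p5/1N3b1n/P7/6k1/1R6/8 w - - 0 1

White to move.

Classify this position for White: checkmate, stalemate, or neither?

White to move; white king on h8.
In check: yes, from the black rook on e8.
King squares — g7: attacked by Nh5; h7: attacked by Bf5; g8: attacked by Re8.
Legal moves for White: none.
In check with no legal moves → checkmate.

checkmate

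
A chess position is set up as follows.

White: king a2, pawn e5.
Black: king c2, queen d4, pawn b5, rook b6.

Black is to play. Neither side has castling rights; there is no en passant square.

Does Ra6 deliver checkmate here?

yes

After Ra6: white king on a2; in check: yes, from the black rook on a6.
King squares — a1: attacked by Qd4; b1: attacked by Kc2; b2: attacked by Kc2; a3: attacked by Ra6; b3: attacked by Kc2.
White has no legal moves → checkmate.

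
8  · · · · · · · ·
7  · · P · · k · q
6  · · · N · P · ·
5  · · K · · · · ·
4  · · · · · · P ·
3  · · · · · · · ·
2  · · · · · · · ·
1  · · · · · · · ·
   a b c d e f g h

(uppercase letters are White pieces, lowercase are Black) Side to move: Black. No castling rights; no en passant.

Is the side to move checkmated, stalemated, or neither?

neither

Black to move; black king on f7.
In check: yes, from the white knight on d6.
King squares — e6: available; f6: available; g6: available; e7: attacked by Pf6; g7: attacked by Pf6; e8: attacked by Nd6; f8: available; g8: available.
Legal moves for Black: Kg8, Kf8, Kg6, Kxf6, Ke6.
Black is in check but has 5 legal moves → neither.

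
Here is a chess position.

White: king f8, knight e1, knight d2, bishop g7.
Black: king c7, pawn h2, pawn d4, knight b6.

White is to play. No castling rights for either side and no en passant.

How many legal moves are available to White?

White to move; king on f8.
In check: no.
Legal moves: Kg8, Ke8, Kf7, Ke7, Bh8, Bh6, Bf6, Be5+, Bxd4, Ne4, Nc4, Ndf3, Nb3, Nf1, Nb1, Nef3, Nd3, Ng2, Nc2.
Count: 19.

19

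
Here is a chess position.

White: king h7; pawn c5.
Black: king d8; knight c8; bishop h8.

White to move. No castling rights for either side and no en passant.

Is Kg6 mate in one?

After Kg6: black king on d8; in check: no.
Black is not in check, so this cannot be checkmate.

no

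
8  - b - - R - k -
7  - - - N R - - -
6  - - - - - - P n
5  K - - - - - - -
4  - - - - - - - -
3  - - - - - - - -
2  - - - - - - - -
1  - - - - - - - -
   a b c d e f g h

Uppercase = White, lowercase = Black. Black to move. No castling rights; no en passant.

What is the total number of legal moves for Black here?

0

Black to move; king on g8.
In check: yes, from the white rook on e8.
Legal moves: none.
Count: 0.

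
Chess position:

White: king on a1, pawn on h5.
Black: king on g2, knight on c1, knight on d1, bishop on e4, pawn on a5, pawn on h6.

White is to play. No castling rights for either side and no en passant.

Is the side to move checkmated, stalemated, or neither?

stalemate

White to move; white king on a1.
In check: no.
King squares — b1: attacked by Be4; a2: attacked by Nc1; b2: attacked by Nd1.
Legal moves for White: none.
Not in check and no legal moves → stalemate.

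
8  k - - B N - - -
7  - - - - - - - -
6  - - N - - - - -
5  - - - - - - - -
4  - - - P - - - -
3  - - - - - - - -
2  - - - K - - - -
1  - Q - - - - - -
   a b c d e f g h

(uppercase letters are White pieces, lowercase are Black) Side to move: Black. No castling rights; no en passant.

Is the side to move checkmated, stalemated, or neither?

stalemate

Black to move; black king on a8.
In check: no.
King squares — a7: attacked by Nc6; b7: attacked by Qb1; b8: attacked by Qb1.
Legal moves for Black: none.
Not in check and no legal moves → stalemate.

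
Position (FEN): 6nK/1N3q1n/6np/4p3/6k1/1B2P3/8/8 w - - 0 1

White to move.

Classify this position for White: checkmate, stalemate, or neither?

White to move; white king on h8.
In check: yes, from the black knight on g6.
King squares — g7: attacked by Qf7; h7: attacked by Qf7; g8: attacked by Qf7.
Legal moves for White: none.
In check with no legal moves → checkmate.

checkmate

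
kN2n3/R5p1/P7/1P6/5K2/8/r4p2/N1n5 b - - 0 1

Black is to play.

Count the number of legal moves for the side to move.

2

Black to move; king on a8.
In check: yes, from the white rook on a7.
Legal moves: Kxb8, Kxa7.
Count: 2.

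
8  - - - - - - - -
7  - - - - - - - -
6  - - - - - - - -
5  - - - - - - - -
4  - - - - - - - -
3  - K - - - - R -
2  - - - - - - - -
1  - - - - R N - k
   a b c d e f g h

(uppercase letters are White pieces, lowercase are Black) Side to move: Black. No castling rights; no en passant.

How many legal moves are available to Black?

0

Black to move; king on h1.
In check: no.
Legal moves: none.
Count: 0.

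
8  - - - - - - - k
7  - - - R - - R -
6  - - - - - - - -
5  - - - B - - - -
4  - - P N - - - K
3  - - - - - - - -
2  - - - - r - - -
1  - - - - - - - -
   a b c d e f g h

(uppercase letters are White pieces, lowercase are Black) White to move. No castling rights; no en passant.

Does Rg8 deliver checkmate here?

After Rg8: black king on h8; in check: yes, from the white rook on g8.
King squares — g7: attacked by Rd7; h7: attacked by Rd7; g8: attacked by Bd5.
Black has no legal moves → checkmate.

yes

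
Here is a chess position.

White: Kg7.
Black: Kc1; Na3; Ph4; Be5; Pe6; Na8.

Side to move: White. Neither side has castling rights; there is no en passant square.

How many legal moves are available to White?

6

White to move; king on g7.
In check: yes, from the black bishop on e5.
Legal moves: Kg8, Kf8, Kh7, Kf7, Kh6, Kg6.
Count: 6.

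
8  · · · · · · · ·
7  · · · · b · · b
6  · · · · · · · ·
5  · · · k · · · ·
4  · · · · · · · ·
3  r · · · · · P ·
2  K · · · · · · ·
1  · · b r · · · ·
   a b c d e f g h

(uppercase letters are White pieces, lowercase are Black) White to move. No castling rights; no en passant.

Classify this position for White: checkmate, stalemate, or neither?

White to move; white king on a2.
In check: yes, from the black rook on a3.
King squares — a1: attacked by Ra3; b1: attacked by Bh7; b2: attacked by Bc1; a3: attacked by Bc1; b3: attacked by Ra3.
Legal moves for White: none.
In check with no legal moves → checkmate.

checkmate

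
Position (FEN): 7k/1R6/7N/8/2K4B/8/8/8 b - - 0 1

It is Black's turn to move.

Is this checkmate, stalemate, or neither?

stalemate

Black to move; black king on h8.
In check: no.
King squares — g7: attacked by Rb7; h7: attacked by Rb7; g8: attacked by Nh6.
Legal moves for Black: none.
Not in check and no legal moves → stalemate.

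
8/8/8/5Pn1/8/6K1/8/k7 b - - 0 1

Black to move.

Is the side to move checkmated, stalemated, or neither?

Black to move; black king on a1.
In check: no.
Legal moves for Black: Nh7, Nf7, Ne6, Ne4+, Nh3, Nf3, Kb2, Ka2, Kb1.
Black has 9 legal moves and is not in check → neither.

neither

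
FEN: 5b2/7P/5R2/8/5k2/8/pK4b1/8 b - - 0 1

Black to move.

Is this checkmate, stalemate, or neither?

Black to move; black king on f4.
In check: yes, from the white rook on f6.
King squares — e3: available; f3: attacked by Rf6; g3: available; e4: available; g4: available; e5: available; f5: attacked by Rf6; g5: available.
Legal moves for Black: Kg5, Ke5, Kg4, Ke4, Kg3, Ke3.
Black is in check but has 6 legal moves → neither.

neither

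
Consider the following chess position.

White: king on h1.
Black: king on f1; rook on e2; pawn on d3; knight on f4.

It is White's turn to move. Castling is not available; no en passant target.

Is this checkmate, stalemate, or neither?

White to move; white king on h1.
In check: no.
King squares — g1: attacked by Kf1; g2: attacked by Kf1; h2: attacked by Re2.
Legal moves for White: none.
Not in check and no legal moves → stalemate.

stalemate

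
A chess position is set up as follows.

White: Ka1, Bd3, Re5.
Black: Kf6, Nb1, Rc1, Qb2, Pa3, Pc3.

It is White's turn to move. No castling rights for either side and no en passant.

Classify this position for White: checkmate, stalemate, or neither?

White to move; white king on a1.
In check: yes, from the black queen on b2.
King squares — b1: attacked by Rc1; a2: attacked by Qb2; b2: attacked by Pa3.
Legal moves for White: none.
In check with no legal moves → checkmate.

checkmate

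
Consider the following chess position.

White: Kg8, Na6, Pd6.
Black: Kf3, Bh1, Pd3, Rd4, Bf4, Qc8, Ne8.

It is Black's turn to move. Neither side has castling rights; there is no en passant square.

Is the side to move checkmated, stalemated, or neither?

neither

Black to move; black king on f3.
In check: no.
Legal moves for Black include: Ng7+, Nc7+, Nf6+, Nxd6+, Qd8, Qb8, Qa8, Qd7, Qc7, Qb7, Qe6+, Qc6, Qxa6, Qf5, Qc5, Qg4+, Qc4+, Qh3, ... (list truncated; more exist).
Black has legal moves and is not in check → neither.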